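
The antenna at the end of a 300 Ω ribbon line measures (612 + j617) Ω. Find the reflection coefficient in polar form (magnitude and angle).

Γ ≈ 0.628 ∠ 29.1°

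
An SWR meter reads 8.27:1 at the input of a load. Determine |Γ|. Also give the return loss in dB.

|Γ| = (S − 1)/(S + 1) = (8.27 − 1)/(8.27 + 1) = 7.27/9.27
RL = −20·log₁₀|Γ| = −20·log₁₀(0.784)

|Γ| ≈ 0.784; return loss ≈ 2.11 dB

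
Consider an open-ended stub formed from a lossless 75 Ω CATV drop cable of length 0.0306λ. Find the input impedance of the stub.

βl = 2π × 0.0306 = 11°
tan(βl) = 0.195
For an open-ended stub, Z_in = −jZ_0·cot(βl) = −jZ_0/tan(βl)

Z_in ≈ −j385 Ω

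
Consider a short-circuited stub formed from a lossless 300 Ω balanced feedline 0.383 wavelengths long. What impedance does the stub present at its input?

βl = 2π × 0.383 = 138°
tan(βl) = -0.904
For a short-circuited stub, Z_in = jZ_0·tan(βl)

Z_in ≈ −j271 Ω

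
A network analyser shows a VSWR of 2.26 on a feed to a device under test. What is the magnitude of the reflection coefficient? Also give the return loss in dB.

|Γ| ≈ 0.387; return loss ≈ 8.26 dB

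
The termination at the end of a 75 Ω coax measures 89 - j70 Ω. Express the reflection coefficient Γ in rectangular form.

Γ = (Z_L − Z_0)/(Z_L + Z_0) = (14 − j70)/(164 − j70)

Γ ≈ 0.226 − j0.33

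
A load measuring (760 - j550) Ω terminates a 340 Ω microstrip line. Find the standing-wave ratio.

Γ = (Z_L − Z_0)/(Z_L + Z_0) = (420 − j550)/(1100 − j550)
|Γ| = 692/1230 = 0.563
VSWR = (1 + |Γ|)/(1 − |Γ|) = 1.56/0.437

VSWR ≈ 3.57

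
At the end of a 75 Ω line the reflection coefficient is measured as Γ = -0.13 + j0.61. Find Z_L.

Z_L = Z_0·(1 + Γ)/(1 − Γ) = 75·(0.87 + j0.61)/(1.13 − j0.61)

Z_L ≈ 27.8 + j55.5 Ω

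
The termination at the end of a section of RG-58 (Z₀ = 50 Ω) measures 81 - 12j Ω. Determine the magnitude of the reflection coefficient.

|Γ| ≈ 0.253

Γ = (Z_L − Z_0)/(Z_L + Z_0) = (31 − j12)/(131 − j12)
|Γ| = 33.2/132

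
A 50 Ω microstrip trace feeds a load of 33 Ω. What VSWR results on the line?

For a purely resistive load, VSWR = R_L/Z_0 or Z_0/R_L (whichever > 1) = 50/33

VSWR ≈ 1.52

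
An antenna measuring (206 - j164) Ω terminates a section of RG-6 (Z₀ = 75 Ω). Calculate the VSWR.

Γ = (Z_L − Z_0)/(Z_L + Z_0) = (131 − j164)/(281 − j164)
|Γ| = 210/325 = 0.645
VSWR = (1 + |Γ|)/(1 − |Γ|) = 1.65/0.355

VSWR ≈ 4.64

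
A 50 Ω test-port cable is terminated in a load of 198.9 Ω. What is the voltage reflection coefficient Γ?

Γ = 0.598

Γ = (Z_L − Z_0)/(Z_L + Z_0) = (198.9 − 50)/(198.9 + 50) = 148.9/248.9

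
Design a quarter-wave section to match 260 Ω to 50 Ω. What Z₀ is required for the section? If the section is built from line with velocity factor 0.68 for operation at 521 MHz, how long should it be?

Z_qwt ≈ 114 Ω; length ≈ 9.79 cm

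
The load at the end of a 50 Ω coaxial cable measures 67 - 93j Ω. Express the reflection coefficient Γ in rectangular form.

Γ = (Z_L − Z_0)/(Z_L + Z_0) = (17 − j93)/(117 − j93)

Γ ≈ 0.476 − j0.416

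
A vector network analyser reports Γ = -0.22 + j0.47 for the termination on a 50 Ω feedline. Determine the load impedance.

Z_L ≈ 21.4 + j27.5 Ω

Z_L = Z_0·(1 + Γ)/(1 − Γ) = 50·(0.78 + j0.47)/(1.22 − j0.47)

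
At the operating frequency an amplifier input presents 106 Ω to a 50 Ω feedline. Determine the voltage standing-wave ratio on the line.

Γ = (106 − 50)/(106 + 50) = 0.359
VSWR = (1 + 0.359)/(1 − 0.359)

VSWR ≈ 2.12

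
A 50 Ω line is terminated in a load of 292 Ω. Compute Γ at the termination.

Γ = 0.708

Γ = (Z_L − Z_0)/(Z_L + Z_0) = (292 − 50)/(292 + 50) = 242/342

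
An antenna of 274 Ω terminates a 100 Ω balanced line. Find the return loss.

RL ≈ 6.65 dB

Γ = (274 − 100)/(274 + 100) = 0.465
RL = −20·log₁₀|Γ| = −20·log₁₀(0.465)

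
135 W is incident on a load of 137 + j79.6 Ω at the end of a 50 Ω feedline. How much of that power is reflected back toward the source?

P_reflected ≈ 45.4 W

|Γ| = |(87 + j79.6)/(187 + j79.6)| = 0.58
|Γ|² = 0.337
P_refl = |Γ|²·P_inc = 45.4 W, P_del = (1 − |Γ|²)·P_inc = 89.6 W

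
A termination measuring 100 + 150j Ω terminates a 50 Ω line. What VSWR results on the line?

VSWR ≈ 6.85

Γ = (Z_L − Z_0)/(Z_L + Z_0) = (50 + j150)/(150 + j150)
|Γ| = 158/212 = 0.745
VSWR = (1 + |Γ|)/(1 − |Γ|) = 1.75/0.255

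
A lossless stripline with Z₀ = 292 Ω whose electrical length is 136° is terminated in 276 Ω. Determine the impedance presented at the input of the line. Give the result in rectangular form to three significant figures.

tan(βl) = tan(136°) = -0.966
Z_in = Z_0·(Z_L + jZ_0·tanβl)/(Z_0 + jZ_L·tanβl)
     = 292·(276 − j282)/(292 − j267)

Z_in ≈ 291 − j16.4 Ω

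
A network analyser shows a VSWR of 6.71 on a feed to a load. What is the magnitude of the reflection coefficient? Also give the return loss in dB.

|Γ| = (S − 1)/(S + 1) = (6.71 − 1)/(6.71 + 1) = 5.71/7.71
RL = −20·log₁₀|Γ| = −20·log₁₀(0.741)

|Γ| ≈ 0.741; return loss ≈ 2.61 dB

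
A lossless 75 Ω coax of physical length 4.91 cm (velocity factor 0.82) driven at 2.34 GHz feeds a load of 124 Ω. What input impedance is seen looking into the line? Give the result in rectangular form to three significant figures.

Z_in ≈ 116 + j24.4 Ω

λ = v/f = 0.82·c / 2.34 GHz = 0.105 m
βl = 2π·l/λ = 2π × 0.467 = 168°
tan(βl) = tan(168°) = -0.21
Z_in = Z_0·(Z_L + jZ_0·tanβl)/(Z_0 + jZ_L·tanβl)
     = 75·(124 − j15.8)/(75 − j26)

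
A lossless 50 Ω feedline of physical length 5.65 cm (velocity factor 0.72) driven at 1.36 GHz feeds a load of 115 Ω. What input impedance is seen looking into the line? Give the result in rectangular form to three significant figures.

Z_in ≈ 31.4 + j28.5 Ω

λ = v/f = 0.72·c / 1.36 GHz = 0.159 m
βl = 2π·l/λ = 2π × 0.356 = 128°
tan(βl) = tan(128°) = -1.28
Z_in = Z_0·(Z_L + jZ_0·tanβl)/(Z_0 + jZ_L·tanβl)
     = 50·(115 − j63.8)/(50 − j147)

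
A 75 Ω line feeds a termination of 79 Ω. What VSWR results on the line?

For a purely resistive load, VSWR = R_L/Z_0 or Z_0/R_L (whichever > 1) = 79/75

VSWR ≈ 1.05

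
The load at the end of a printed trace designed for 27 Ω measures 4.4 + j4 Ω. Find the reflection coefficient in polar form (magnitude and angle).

Γ = (Z_L − Z_0)/(Z_L + Z_0) = (-22.6 + j4)/(31.4 + j4)
|Γ| = 23/31.7 = 0.725

Γ ≈ 0.725 ∠ 163°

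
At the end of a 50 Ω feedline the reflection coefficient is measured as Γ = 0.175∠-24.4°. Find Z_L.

Z_L ≈ 68.1 − j10.2 Ω

Z_L = Z_0·(1 + Γ)/(1 − Γ) = 50·(1.16 − j0.0723)/(0.841 + j0.0723)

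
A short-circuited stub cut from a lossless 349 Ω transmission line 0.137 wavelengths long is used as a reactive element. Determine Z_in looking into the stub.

Z_in ≈ +j406 Ω

βl = 2π × 0.137 = 49.3°
tan(βl) = 1.16
For a short-circuited stub, Z_in = jZ_0·tan(βl)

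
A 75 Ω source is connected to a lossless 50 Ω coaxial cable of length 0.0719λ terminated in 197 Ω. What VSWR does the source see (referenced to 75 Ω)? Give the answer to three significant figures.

βl = 2π × 0.0719 = 25.9°
tan(βl) = 0.485
Z_in = Z_0·(Z_L + jZ_0·tanβl)/(Z_0 + jZ_L·tanβl) = 52.3 − j75.7 Ω
Γ_s = (Z_in − Z_s)/(Z_in + Z_s) = (-22.7 − j75.7)/(127 − j75.7), |Γ_s| = 0.534
VSWR = (1 + |Γ_s|)/(1 − |Γ_s|)

VSWR ≈ 3.29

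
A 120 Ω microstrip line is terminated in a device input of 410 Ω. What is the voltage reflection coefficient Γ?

Γ = (Z_L − Z_0)/(Z_L + Z_0) = (410 − 120)/(410 + 120) = 290/530

Γ = 0.547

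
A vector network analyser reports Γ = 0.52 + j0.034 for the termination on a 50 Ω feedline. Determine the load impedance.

Z_L ≈ 157 + j14.7 Ω

Z_L = Z_0·(1 + Γ)/(1 − Γ) = 50·(1.52 + j0.034)/(0.48 − j0.034)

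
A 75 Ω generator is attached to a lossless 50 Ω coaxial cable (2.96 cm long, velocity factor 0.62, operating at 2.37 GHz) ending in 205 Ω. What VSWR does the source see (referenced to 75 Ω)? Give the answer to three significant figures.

VSWR ≈ 4.44

λ = v/f = 0.62·c / 2.37 GHz = 0.0785 m
βl = 2π·l/λ = 2π × 0.377 = 136°
tan(βl) = -0.973
Z_in = Z_0·(Z_L + jZ_0·tanβl)/(Z_0 + jZ_L·tanβl) = 23.6 + j45.5 Ω
Γ_s = (Z_in − Z_s)/(Z_in + Z_s) = (-51.4 + j45.5)/(98.6 + j45.5), |Γ_s| = 0.632
VSWR = (1 + |Γ_s|)/(1 − |Γ_s|)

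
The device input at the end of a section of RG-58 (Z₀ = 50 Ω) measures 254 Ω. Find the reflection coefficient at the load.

Γ = (Z_L − Z_0)/(Z_L + Z_0) = (254 − 50)/(254 + 50) = 204/304

Γ = 0.671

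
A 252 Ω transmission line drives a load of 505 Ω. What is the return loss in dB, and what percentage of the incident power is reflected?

Γ = (505 − 252)/(505 + 252) = 0.334
RL = −20·log₁₀(0.334) = 9.52 dB
P_refl/P_inc = |Γ|² = 0.112

RL ≈ 9.52 dB; 11.2% of incident power reflected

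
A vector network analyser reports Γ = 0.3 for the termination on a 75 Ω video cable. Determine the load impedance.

Z_L = Z_0·(1 + Γ)/(1 − Γ) = 75·(1.3)/(0.7)

Z_L ≈ 139 Ω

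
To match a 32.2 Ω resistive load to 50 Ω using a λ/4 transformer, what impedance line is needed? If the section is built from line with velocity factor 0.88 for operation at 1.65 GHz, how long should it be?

Z_qwt = √(Z_0·R_L) = √(50 × 32.2) = √1610
λ = 0.88·c/f = 0.16 m, so l = λ/4 = 0.04 m

Z_qwt ≈ 40.1 Ω; length ≈ 4 cm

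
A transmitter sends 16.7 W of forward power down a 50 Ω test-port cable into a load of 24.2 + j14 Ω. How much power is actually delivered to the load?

P_delivered ≈ 14.2 W

|Γ| = |(-25.8 + j14)/(74.2 + j14)| = 0.389
|Γ|² = 0.151
P_refl = |Γ|²·P_inc = 2.52 W, P_del = (1 − |Γ|²)·P_inc = 14.2 W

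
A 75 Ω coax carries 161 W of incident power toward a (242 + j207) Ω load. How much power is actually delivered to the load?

P_delivered ≈ 81.5 W

|Γ| = |(167 + j207)/(317 + j207)| = 0.702
|Γ|² = 0.494
P_refl = |Γ|²·P_inc = 79.5 W, P_del = (1 − |Γ|²)·P_inc = 81.5 W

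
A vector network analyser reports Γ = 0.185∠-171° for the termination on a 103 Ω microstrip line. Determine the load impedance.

Z_L = Z_0·(1 + Γ)/(1 − Γ) = 103·(0.817 − j0.0289)/(1.18 + j0.0289)

Z_L ≈ 71.1 − j4.26 Ω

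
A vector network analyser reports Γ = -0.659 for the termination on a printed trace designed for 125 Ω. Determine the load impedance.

Z_L ≈ 25.7 Ω

Z_L = Z_0·(1 + Γ)/(1 − Γ) = 125·(0.341)/(1.66)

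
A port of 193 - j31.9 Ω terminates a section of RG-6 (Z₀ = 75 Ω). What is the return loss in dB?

Γ = (118 − j31.9)/(268 − j31.9), |Γ| = 0.453
RL = −20·log₁₀|Γ| = −20·log₁₀(0.453)

RL ≈ 6.88 dB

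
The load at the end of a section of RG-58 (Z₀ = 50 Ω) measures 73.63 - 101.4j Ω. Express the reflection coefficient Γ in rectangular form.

Γ = (Z_L − Z_0)/(Z_L + Z_0) = (23.63 − j101.4)/(123.6 − j101.4)

Γ ≈ 0.516 − j0.397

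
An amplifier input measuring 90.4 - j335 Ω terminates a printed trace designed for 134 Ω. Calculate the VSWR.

Γ = (Z_L − Z_0)/(Z_L + Z_0) = (-43.6 − j335)/(224.4 − j335)
|Γ| = 338/403 = 0.838
VSWR = (1 + |Γ|)/(1 − |Γ|) = 1.84/0.162

VSWR ≈ 11.3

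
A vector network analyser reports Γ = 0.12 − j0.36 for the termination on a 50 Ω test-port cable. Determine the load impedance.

Z_L = Z_0·(1 + Γ)/(1 − Γ) = 50·(1.12 − j0.36)/(0.88 + j0.36)

Z_L ≈ 47.3 − j39.8 Ω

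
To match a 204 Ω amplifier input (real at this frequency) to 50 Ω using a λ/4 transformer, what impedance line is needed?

Z_qwt = √(Z_0·R_L) = √(50 × 204) = √10200

Z_qwt ≈ 101 Ω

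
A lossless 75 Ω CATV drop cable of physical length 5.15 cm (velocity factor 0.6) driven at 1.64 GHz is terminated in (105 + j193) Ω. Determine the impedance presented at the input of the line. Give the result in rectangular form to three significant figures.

λ = v/f = 0.6·c / 1.64 GHz = 0.11 m
βl = 2π·l/λ = 2π × 0.469 = 169°
tan(βl) = tan(169°) = -0.196
Z_in = Z_0·(Z_L + jZ_0·tanβl)/(Z_0 + jZ_L·tanβl)
     = 75·(105 + j178)/(113 − j20.6)

Z_in ≈ 46.7 + j127 Ω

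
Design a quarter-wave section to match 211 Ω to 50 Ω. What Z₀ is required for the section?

Z_qwt ≈ 103 Ω

Z_qwt = √(Z_0·R_L) = √(50 × 211) = √10550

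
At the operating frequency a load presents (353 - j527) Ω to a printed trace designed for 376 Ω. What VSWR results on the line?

Γ = (Z_L − Z_0)/(Z_L + Z_0) = (-23 − j527)/(729 − j527)
|Γ| = 528/900 = 0.586
VSWR = (1 + |Γ|)/(1 − |Γ|) = 1.59/0.414

VSWR ≈ 3.84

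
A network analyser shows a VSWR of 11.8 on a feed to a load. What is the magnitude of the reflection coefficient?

|Γ| = (S − 1)/(S + 1) = (11.8 − 1)/(11.8 + 1) = 10.8/12.8

|Γ| ≈ 0.844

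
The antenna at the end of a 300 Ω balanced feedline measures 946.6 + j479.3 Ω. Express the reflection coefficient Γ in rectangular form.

Γ ≈ 0.581 + j0.161

Γ = (Z_L − Z_0)/(Z_L + Z_0) = (646.6 + j479.3)/(1247 + j479.3)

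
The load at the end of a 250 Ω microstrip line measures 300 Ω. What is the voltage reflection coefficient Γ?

Γ = 0.0909

Γ = (Z_L − Z_0)/(Z_L + Z_0) = (300 − 250)/(300 + 250) = 50/550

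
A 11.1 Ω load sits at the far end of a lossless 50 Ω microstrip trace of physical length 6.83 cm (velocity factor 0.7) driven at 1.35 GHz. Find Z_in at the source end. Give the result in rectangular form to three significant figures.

Z_in ≈ 12.8 − j19 Ω

λ = v/f = 0.7·c / 1.35 GHz = 0.156 m
βl = 2π·l/λ = 2π × 0.439 = 158°
tan(βl) = tan(158°) = -0.403
Z_in = Z_0·(Z_L + jZ_0·tanβl)/(Z_0 + jZ_L·tanβl)
     = 50·(11.1 − j20.1)/(50 − j4.47)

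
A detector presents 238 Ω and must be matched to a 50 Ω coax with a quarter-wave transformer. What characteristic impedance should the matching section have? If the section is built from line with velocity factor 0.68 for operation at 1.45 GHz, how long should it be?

Z_qwt = √(Z_0·R_L) = √(50 × 238) = √11900
λ = 0.68·c/f = 0.141 m, so l = λ/4 = 0.0352 m

Z_qwt ≈ 109 Ω; length ≈ 3.52 cm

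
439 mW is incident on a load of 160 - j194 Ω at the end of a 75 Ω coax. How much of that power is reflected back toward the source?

P_reflected ≈ 212 mW

|Γ| = |(85 − j194)/(235 − j194)| = 0.695
|Γ|² = 0.483
P_refl = |Γ|²·P_inc = 212 mW, P_del = (1 − |Γ|²)·P_inc = 227 mW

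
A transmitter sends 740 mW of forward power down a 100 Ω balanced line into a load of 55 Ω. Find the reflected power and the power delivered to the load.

P_reflected ≈ 62.4 mW; P_delivered ≈ 678 mW

Γ = (55 − 100)/(55 + 100) = -0.29
|Γ|² = 0.0843
P_refl = |Γ|²·P_inc = 62.4 mW, P_del = (1 − |Γ|²)·P_inc = 678 mW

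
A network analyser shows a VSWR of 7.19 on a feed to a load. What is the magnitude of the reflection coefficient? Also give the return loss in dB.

|Γ| ≈ 0.756; return loss ≈ 2.43 dB

|Γ| = (S − 1)/(S + 1) = (7.19 − 1)/(7.19 + 1) = 6.19/8.19
RL = −20·log₁₀|Γ| = −20·log₁₀(0.756)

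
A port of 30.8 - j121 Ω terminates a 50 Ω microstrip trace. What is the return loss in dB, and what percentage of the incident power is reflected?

Γ = (-19.2 − j121)/(80.8 − j121), |Γ| = 0.842
RL = −20·log₁₀(0.842) = 1.49 dB
P_refl/P_inc = |Γ|² = 0.709

RL ≈ 1.49 dB; 70.9% of incident power reflected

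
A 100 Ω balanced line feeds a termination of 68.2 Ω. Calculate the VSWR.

VSWR ≈ 1.47

For a purely resistive load, VSWR = R_L/Z_0 or Z_0/R_L (whichever > 1) = 100/68.2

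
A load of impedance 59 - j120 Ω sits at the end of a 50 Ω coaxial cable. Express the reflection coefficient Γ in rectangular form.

Γ = (Z_L − Z_0)/(Z_L + Z_0) = (9 − j120)/(109 − j120)

Γ ≈ 0.585 − j0.457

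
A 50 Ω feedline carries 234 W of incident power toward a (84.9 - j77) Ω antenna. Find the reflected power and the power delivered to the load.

|Γ| = |(34.9 − j77)/(134.9 − j77)| = 0.544
|Γ|² = 0.296
P_refl = |Γ|²·P_inc = 69.3 W, P_del = (1 − |Γ|²)·P_inc = 165 W

P_reflected ≈ 69.3 W; P_delivered ≈ 165 W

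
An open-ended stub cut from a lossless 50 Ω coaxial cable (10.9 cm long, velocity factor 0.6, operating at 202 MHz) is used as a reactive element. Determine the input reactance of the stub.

X_in ≈ -51.7 Ω (capacitive)

λ = v/f = 0.6·c / 202 MHz = 0.891 m
βl = 2π·l/λ = 2π × 0.122 = 44°
tan(βl) = 0.967
For an open-ended stub, Z_in = −jZ_0·cot(βl) = −jZ_0/tan(βl)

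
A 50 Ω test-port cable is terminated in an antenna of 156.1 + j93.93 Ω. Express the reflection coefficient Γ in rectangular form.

Γ = (Z_L − Z_0)/(Z_L + Z_0) = (106.1 + j93.93)/(206.1 + j93.93)

Γ ≈ 0.598 + j0.183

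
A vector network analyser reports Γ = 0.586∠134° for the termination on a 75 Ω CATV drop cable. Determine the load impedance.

Z_L = Z_0·(1 + Γ)/(1 − Γ) = 75·(0.593 + j0.422)/(1.41 − j0.422)

Z_L ≈ 22.8 + j29.3 Ω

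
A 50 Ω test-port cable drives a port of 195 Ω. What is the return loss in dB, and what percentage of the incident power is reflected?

RL ≈ 4.56 dB; 35% of incident power reflected

Γ = (195 − 50)/(195 + 50) = 0.592
RL = −20·log₁₀(0.592) = 4.56 dB
P_refl/P_inc = |Γ|² = 0.35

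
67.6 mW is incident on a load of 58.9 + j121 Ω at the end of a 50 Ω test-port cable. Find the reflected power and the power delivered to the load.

P_reflected ≈ 37.6 mW; P_delivered ≈ 30 mW

|Γ| = |(8.9 + j121)/(108.9 + j121)| = 0.745
|Γ|² = 0.555
P_refl = |Γ|²·P_inc = 37.6 mW, P_del = (1 − |Γ|²)·P_inc = 30 mW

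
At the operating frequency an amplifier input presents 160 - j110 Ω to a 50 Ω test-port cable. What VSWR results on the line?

Γ = (Z_L − Z_0)/(Z_L + Z_0) = (110 − j110)/(210 − j110)
|Γ| = 156/237 = 0.656
VSWR = (1 + |Γ|)/(1 − |Γ|) = 1.66/0.344

VSWR ≈ 4.82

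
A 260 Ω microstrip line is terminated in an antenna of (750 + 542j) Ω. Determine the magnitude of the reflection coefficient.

Γ = (Z_L − Z_0)/(Z_L + Z_0) = (490 + j542)/(1010 + j542)
|Γ| = 731/1150

|Γ| ≈ 0.637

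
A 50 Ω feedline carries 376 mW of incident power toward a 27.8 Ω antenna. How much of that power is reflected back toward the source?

Γ = (27.8 − 50)/(27.8 + 50) = -0.285
|Γ|² = 0.0814
P_refl = |Γ|²·P_inc = 30.6 mW, P_del = (1 − |Γ|²)·P_inc = 345 mW

P_reflected ≈ 30.6 mW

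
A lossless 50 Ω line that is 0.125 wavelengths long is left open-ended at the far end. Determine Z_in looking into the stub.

βl = 2π × 0.125 = 45°
tan(βl) = 1
For an open-ended stub, Z_in = −jZ_0·cot(βl) = −jZ_0/tan(βl)

Z_in ≈ −j50 Ω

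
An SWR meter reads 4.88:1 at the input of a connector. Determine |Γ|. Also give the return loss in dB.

|Γ| = (S − 1)/(S + 1) = (4.88 − 1)/(4.88 + 1) = 3.88/5.88
RL = −20·log₁₀|Γ| = −20·log₁₀(0.66)

|Γ| ≈ 0.66; return loss ≈ 3.61 dB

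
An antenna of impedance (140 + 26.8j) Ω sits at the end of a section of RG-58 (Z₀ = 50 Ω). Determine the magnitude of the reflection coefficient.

|Γ| ≈ 0.489

Γ = (Z_L − Z_0)/(Z_L + Z_0) = (90 + j26.8)/(190 + j26.8)
|Γ| = 93.9/192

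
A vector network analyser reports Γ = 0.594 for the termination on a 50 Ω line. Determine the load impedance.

Z_L ≈ 196 Ω

Z_L = Z_0·(1 + Γ)/(1 − Γ) = 50·(1.59)/(0.406)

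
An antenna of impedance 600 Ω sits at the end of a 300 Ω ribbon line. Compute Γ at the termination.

Γ = (Z_L − Z_0)/(Z_L + Z_0) = (600 − 300)/(600 + 300) = 300/900

Γ = 0.333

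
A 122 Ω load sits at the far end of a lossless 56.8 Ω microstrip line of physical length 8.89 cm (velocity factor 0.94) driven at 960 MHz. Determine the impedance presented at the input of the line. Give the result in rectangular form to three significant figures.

Z_in ≈ 28.8 + j14.9 Ω

λ = v/f = 0.94·c / 960 MHz = 0.294 m
βl = 2π·l/λ = 2π × 0.303 = 109°
tan(βl) = tan(109°) = -2.91
Z_in = Z_0·(Z_L + jZ_0·tanβl)/(Z_0 + jZ_L·tanβl)
     = 56.8·(122 − j165)/(56.8 − j355)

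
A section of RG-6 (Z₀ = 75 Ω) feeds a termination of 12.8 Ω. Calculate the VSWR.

VSWR ≈ 5.86

For a purely resistive load, VSWR = R_L/Z_0 or Z_0/R_L (whichever > 1) = 75/12.8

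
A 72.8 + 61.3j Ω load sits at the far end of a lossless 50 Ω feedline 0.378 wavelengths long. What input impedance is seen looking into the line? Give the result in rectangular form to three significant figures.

βl = 2π × 0.378 = 136°
tan(βl) = tan(136°) = -0.963
Z_in = Z_0·(Z_L + jZ_0·tanβl)/(Z_0 + jZ_L·tanβl)
     = 50·(72.8 + j13.2)/(109 − j70.1)

Z_in ≈ 20.9 + j19.5 Ω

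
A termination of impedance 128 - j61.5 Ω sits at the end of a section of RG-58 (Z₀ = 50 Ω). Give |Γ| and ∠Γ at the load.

Γ ≈ 0.527 ∠ -19.2°

Γ = (Z_L − Z_0)/(Z_L + Z_0) = (78 − j61.5)/(178 − j61.5)
|Γ| = 99.3/188 = 0.527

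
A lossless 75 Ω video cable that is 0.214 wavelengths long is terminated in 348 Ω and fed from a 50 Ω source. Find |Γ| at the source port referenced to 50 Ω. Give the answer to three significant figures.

|Γ| ≈ 0.535

βl = 2π × 0.214 = 77°
tan(βl) = 4.35
Z_in = Z_0·(Z_L + jZ_0·tanβl)/(Z_0 + jZ_L·tanβl) = 17 − j16.4 Ω
Γ_s = (Z_in − Z_s)/(Z_in + Z_s) = (-33 − j16.4)/(67 − j16.4), |Γ_s| = 0.535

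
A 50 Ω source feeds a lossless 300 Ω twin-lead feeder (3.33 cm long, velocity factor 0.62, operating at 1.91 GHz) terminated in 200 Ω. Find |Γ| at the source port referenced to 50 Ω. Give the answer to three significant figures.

|Γ| ≈ 0.765

λ = v/f = 0.62·c / 1.91 GHz = 0.0974 m
βl = 2π·l/λ = 2π × 0.342 = 123°
tan(βl) = -1.53
Z_in = Z_0·(Z_L + jZ_0·tanβl)/(Z_0 + jZ_L·tanβl) = 328 − j125 Ω
Γ_s = (Z_in − Z_s)/(Z_in + Z_s) = (278 − j125)/(378 − j125), |Γ_s| = 0.765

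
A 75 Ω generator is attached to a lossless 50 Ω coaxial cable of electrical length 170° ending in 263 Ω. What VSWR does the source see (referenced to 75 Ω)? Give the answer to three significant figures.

tan(βl) = -0.176
Z_in = Z_0·(Z_L + jZ_0·tanβl)/(Z_0 + jZ_L·tanβl) = 146 + j126 Ω
Γ_s = (Z_in − Z_s)/(Z_in + Z_s) = (70.8 + j126)/(221 + j126), |Γ_s| = 0.569
VSWR = (1 + |Γ_s|)/(1 − |Γ_s|)

VSWR ≈ 3.64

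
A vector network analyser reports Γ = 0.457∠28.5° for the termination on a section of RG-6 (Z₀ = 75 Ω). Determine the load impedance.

Z_L = Z_0·(1 + Γ)/(1 − Γ) = 75·(1.4 + j0.218)/(0.598 − j0.218)

Z_L ≈ 146 + j80.6 Ω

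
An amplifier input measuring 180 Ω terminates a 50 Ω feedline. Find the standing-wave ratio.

VSWR ≈ 3.6

For a purely resistive load, VSWR = R_L/Z_0 or Z_0/R_L (whichever > 1) = 180/50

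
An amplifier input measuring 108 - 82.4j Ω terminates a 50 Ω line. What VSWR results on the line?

VSWR ≈ 3.6

Γ = (Z_L − Z_0)/(Z_L + Z_0) = (58 − j82.4)/(158 − j82.4)
|Γ| = 101/178 = 0.565
VSWR = (1 + |Γ|)/(1 − |Γ|) = 1.57/0.435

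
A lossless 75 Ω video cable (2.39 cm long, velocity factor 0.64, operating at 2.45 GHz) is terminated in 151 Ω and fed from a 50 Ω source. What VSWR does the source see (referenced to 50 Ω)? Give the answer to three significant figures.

λ = v/f = 0.64·c / 2.45 GHz = 0.0784 m
βl = 2π·l/λ = 2π × 0.305 = 110°
tan(βl) = -2.78
Z_in = Z_0·(Z_L + jZ_0·tanβl)/(Z_0 + jZ_L·tanβl) = 40.8 + j19.7 Ω
Γ_s = (Z_in − Z_s)/(Z_in + Z_s) = (-9.23 + j19.7)/(90.8 + j19.7), |Γ_s| = 0.234
VSWR = (1 + |Γ_s|)/(1 − |Γ_s|)

VSWR ≈ 1.61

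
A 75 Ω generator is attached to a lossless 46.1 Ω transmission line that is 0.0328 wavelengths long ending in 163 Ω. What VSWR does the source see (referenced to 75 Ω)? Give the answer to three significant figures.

VSWR ≈ 2.34

βl = 2π × 0.0328 = 11.8°
tan(βl) = 0.209
Z_in = Z_0·(Z_L + jZ_0·tanβl)/(Z_0 + jZ_L·tanβl) = 110 − j71.7 Ω
Γ_s = (Z_in − Z_s)/(Z_in + Z_s) = (35 − j71.7)/(185 − j71.7), |Γ_s| = 0.402
VSWR = (1 + |Γ_s|)/(1 − |Γ_s|)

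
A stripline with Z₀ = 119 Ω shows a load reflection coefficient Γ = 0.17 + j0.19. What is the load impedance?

Z_L ≈ 153 + j62.4 Ω

Z_L = Z_0·(1 + Γ)/(1 − Γ) = 119·(1.17 + j0.19)/(0.83 − j0.19)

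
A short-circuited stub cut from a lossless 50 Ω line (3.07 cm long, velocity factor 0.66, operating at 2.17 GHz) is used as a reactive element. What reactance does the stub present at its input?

λ = v/f = 0.66·c / 2.17 GHz = 0.0912 m
βl = 2π·l/λ = 2π × 0.336 = 121°
tan(βl) = -1.66
For a short-circuited stub, Z_in = jZ_0·tan(βl)

X_in ≈ -82.8 Ω (capacitive)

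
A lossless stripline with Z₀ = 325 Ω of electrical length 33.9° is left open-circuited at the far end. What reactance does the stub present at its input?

tan(βl) = 0.672
For an open-circuited stub, Z_in = −jZ_0·cot(βl) = −jZ_0/tan(βl)

X_in ≈ -484 Ω (capacitive)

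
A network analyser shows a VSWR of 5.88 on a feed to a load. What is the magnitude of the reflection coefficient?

|Γ| ≈ 0.709

|Γ| = (S − 1)/(S + 1) = (5.88 − 1)/(5.88 + 1) = 4.88/6.88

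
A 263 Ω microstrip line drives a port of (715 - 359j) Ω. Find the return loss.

Γ = (452 − j359)/(978 − j359), |Γ| = 0.554
RL = −20·log₁₀|Γ| = −20·log₁₀(0.554)

RL ≈ 5.13 dB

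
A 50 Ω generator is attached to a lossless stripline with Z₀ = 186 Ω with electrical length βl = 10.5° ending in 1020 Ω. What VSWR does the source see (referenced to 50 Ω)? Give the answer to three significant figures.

VSWR ≈ 19.8

tan(βl) = 0.185
Z_in = Z_0·(Z_L + jZ_0·tanβl)/(Z_0 + jZ_L·tanβl) = 519 − j493 Ω
Γ_s = (Z_in − Z_s)/(Z_in + Z_s) = (469 − j493)/(569 − j493), |Γ_s| = 0.904
VSWR = (1 + |Γ_s|)/(1 − |Γ_s|)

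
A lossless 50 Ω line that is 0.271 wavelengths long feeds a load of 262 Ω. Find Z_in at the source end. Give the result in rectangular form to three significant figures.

Z_in ≈ 9.7 + j6.39 Ω

βl = 2π × 0.271 = 97.6°
tan(βl) = tan(97.6°) = -7.53
Z_in = Z_0·(Z_L + jZ_0·tanβl)/(Z_0 + jZ_L·tanβl)
     = 50·(262 − j377)/(50 − j1970)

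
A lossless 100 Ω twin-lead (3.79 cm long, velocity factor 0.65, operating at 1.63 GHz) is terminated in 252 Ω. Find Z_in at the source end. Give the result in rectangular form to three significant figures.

Z_in ≈ 46.1 + j36.5 Ω

λ = v/f = 0.65·c / 1.63 GHz = 0.12 m
βl = 2π·l/λ = 2π × 0.317 = 114°
tan(βl) = tan(114°) = -2.24
Z_in = Z_0·(Z_L + jZ_0·tanβl)/(Z_0 + jZ_L·tanβl)
     = 100·(252 − j224)/(100 − j565)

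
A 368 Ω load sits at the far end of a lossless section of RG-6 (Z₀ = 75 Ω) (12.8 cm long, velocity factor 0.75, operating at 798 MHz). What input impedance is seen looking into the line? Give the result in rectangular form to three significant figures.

λ = v/f = 0.75·c / 798 MHz = 0.282 m
βl = 2π·l/λ = 2π × 0.454 = 163°
tan(βl) = tan(163°) = -0.298
Z_in = Z_0·(Z_L + jZ_0·tanβl)/(Z_0 + jZ_L·tanβl)
     = 75·(368 − j22.3)/(75 − j109)

Z_in ≈ 128 + j164 Ω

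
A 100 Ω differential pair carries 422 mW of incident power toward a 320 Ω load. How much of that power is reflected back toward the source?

Γ = (320 − 100)/(320 + 100) = 0.524
|Γ|² = 0.274
P_refl = |Γ|²·P_inc = 116 mW, P_del = (1 − |Γ|²)·P_inc = 306 mW

P_reflected ≈ 116 mW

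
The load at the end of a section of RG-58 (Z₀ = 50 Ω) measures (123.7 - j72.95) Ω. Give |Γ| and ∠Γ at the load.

Γ ≈ 0.55 ∠ -21.9°

Γ = (Z_L − Z_0)/(Z_L + Z_0) = (73.7 − j72.95)/(173.7 − j72.95)
|Γ| = 104/188 = 0.55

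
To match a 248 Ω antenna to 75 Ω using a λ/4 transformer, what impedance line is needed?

Z_qwt = √(Z_0·R_L) = √(75 × 248) = √18600

Z_qwt ≈ 136 Ω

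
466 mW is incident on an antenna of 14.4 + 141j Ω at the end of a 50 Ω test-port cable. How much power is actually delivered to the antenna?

|Γ| = |(-35.6 + j141)/(64.4 + j141)| = 0.938
|Γ|² = 0.88
P_refl = |Γ|²·P_inc = 410 mW, P_del = (1 − |Γ|²)·P_inc = 55.9 mW

P_delivered ≈ 55.9 mW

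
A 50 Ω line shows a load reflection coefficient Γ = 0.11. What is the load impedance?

Z_L = Z_0·(1 + Γ)/(1 − Γ) = 50·(1.11)/(0.89)

Z_L ≈ 62.4 Ω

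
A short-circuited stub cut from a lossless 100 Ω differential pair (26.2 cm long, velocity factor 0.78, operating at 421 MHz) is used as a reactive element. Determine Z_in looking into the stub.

λ = v/f = 0.78·c / 421 MHz = 0.556 m
βl = 2π·l/λ = 2π × 0.471 = 170°
tan(βl) = -0.182
For a short-circuited stub, Z_in = jZ_0·tan(βl)

Z_in ≈ −j18.2 Ω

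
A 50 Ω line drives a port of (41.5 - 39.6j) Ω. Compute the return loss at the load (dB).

Γ = (-8.5 − j39.6)/(91.5 − j39.6), |Γ| = 0.406
RL = −20·log₁₀|Γ| = −20·log₁₀(0.406)

RL ≈ 7.82 dB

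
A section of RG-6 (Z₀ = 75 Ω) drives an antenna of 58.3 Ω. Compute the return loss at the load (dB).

Γ = (58.3 − 75)/(58.3 + 75) = -0.125
RL = −20·log₁₀|Γ| = −20·log₁₀(0.125)

RL ≈ 18 dB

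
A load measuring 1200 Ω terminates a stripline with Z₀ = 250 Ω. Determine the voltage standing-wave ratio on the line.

For a purely resistive load, VSWR = R_L/Z_0 or Z_0/R_L (whichever > 1) = 1200/250

VSWR ≈ 4.8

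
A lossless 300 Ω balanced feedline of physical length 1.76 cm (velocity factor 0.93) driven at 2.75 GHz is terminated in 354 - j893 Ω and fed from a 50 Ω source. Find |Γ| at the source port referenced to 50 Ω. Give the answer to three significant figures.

|Γ| ≈ 0.6

λ = v/f = 0.93·c / 2.75 GHz = 0.101 m
βl = 2π·l/λ = 2π × 0.173 = 62.5°
tan(βl) = 1.92
Z_in = Z_0·(Z_L + jZ_0·tanβl)/(Z_0 + jZ_L·tanβl) = 33 − j58.5 Ω
Γ_s = (Z_in − Z_s)/(Z_in + Z_s) = (-17 − j58.5)/(83 − j58.5), |Γ_s| = 0.6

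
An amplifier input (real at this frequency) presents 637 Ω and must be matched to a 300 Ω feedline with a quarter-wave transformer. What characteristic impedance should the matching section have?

Z_qwt ≈ 437 Ω

Z_qwt = √(Z_0·R_L) = √(300 × 637) = √191100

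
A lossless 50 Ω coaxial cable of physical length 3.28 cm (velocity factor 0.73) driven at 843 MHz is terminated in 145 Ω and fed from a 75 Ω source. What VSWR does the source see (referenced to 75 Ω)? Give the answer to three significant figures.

VSWR ≈ 3.22

λ = v/f = 0.73·c / 843 MHz = 0.26 m
βl = 2π·l/λ = 2π × 0.126 = 45.5°
tan(βl) = 1.02
Z_in = Z_0·(Z_L + jZ_0·tanβl)/(Z_0 + jZ_L·tanβl) = 30.4 − j38.9 Ω
Γ_s = (Z_in − Z_s)/(Z_in + Z_s) = (-44.6 − j38.9)/(105 − j38.9), |Γ_s| = 0.526
VSWR = (1 + |Γ_s|)/(1 − |Γ_s|)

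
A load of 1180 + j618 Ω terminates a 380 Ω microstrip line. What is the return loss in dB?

Γ = (800 + j618)/(1560 + j618), |Γ| = 0.602
RL = −20·log₁₀|Γ| = −20·log₁₀(0.602)

RL ≈ 4.4 dB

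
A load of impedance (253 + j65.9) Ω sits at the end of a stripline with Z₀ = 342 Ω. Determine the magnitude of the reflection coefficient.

Γ = (Z_L − Z_0)/(Z_L + Z_0) = (-89 + j65.9)/(595 + j65.9)
|Γ| = 111/599

|Γ| ≈ 0.185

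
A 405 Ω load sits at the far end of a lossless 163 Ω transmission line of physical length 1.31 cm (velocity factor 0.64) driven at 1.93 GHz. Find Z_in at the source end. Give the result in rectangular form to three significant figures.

λ = v/f = 0.64·c / 1.93 GHz = 0.0995 m
βl = 2π·l/λ = 2π × 0.132 = 47.4°
tan(βl) = tan(47.4°) = 1.09
Z_in = Z_0·(Z_L + jZ_0·tanβl)/(Z_0 + jZ_L·tanβl)
     = 163·(405 + j177)/(163 + j441)

Z_in ≈ 106 − j110 Ω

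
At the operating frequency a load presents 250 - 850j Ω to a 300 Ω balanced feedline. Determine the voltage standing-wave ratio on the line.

Γ = (Z_L − Z_0)/(Z_L + Z_0) = (-50 − j850)/(550 − j850)
|Γ| = 851/1010 = 0.841
VSWR = (1 + |Γ|)/(1 − |Γ|) = 1.84/0.159

VSWR ≈ 11.6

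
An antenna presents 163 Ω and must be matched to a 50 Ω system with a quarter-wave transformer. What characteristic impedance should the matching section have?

Z_qwt ≈ 90.3 Ω

Z_qwt = √(Z_0·R_L) = √(50 × 163) = √8150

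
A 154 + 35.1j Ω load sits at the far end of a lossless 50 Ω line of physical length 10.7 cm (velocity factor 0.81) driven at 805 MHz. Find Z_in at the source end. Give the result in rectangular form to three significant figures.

λ = v/f = 0.81·c / 805 MHz = 0.302 m
βl = 2π·l/λ = 2π × 0.354 = 128°
tan(βl) = tan(128°) = -1.3
Z_in = Z_0·(Z_L + jZ_0·tanβl)/(Z_0 + jZ_L·tanβl)
     = 50·(154 − j29.8)/(95.6 − j200)

Z_in ≈ 21.1 + j28.5 Ω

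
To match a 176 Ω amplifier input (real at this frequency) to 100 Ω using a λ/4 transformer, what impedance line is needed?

Z_qwt = √(Z_0·R_L) = √(100 × 176) = √17600

Z_qwt ≈ 133 Ω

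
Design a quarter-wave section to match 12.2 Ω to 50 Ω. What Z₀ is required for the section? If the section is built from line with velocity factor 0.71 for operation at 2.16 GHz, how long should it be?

Z_qwt = √(Z_0·R_L) = √(50 × 12.2) = √610
λ = 0.71·c/f = 0.0986 m, so l = λ/4 = 0.0247 m

Z_qwt ≈ 24.7 Ω; length ≈ 2.47 cm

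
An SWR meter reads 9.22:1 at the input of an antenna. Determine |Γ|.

|Γ| ≈ 0.804

|Γ| = (S − 1)/(S + 1) = (9.22 − 1)/(9.22 + 1) = 8.22/10.2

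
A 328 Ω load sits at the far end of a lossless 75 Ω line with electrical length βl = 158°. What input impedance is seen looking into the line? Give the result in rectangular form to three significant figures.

Z_in ≈ 92.6 + j133 Ω

tan(βl) = tan(158°) = -0.404
Z_in = Z_0·(Z_L + jZ_0·tanβl)/(Z_0 + jZ_L·tanβl)
     = 75·(328 − j30.3)/(75 − j133)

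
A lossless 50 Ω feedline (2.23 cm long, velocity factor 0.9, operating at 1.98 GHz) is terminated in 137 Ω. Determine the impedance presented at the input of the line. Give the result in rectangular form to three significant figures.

λ = v/f = 0.9·c / 1.98 GHz = 0.136 m
βl = 2π·l/λ = 2π × 0.164 = 58.9°
tan(βl) = tan(58.9°) = 1.66
Z_in = Z_0·(Z_L + jZ_0·tanβl)/(Z_0 + jZ_L·tanβl)
     = 50·(137 + j82.8)/(50 + j227)

Z_in ≈ 23.7 − j25 Ω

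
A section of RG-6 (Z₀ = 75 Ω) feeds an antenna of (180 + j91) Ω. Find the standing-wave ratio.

Γ = (Z_L − Z_0)/(Z_L + Z_0) = (105 + j91)/(255 + j91)
|Γ| = 139/271 = 0.513
VSWR = (1 + |Γ|)/(1 − |Γ|) = 1.51/0.487

VSWR ≈ 3.11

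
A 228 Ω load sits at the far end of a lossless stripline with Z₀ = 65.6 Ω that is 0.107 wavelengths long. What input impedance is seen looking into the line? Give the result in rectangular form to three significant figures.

Z_in ≈ 43 − j66.9 Ω

βl = 2π × 0.107 = 38.5°
tan(βl) = tan(38.5°) = 0.796
Z_in = Z_0·(Z_L + jZ_0·tanβl)/(Z_0 + jZ_L·tanβl)
     = 65.6·(228 + j52.2)/(65.6 + j181)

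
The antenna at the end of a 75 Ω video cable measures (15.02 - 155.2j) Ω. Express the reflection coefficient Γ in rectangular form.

Γ ≈ 0.581 − j0.723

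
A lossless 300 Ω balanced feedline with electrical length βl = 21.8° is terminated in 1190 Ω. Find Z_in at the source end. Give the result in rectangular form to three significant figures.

Z_in ≈ 392 − j503 Ω

tan(βl) = tan(21.8°) = 0.4
Z_in = Z_0·(Z_L + jZ_0·tanβl)/(Z_0 + jZ_L·tanβl)
     = 300·(1190 + j120)/(300 + j476)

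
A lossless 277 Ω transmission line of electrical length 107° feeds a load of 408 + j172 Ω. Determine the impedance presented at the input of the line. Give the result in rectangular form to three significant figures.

Z_in ≈ 147 − j8 Ω

tan(βl) = tan(107°) = -3.27
Z_in = Z_0·(Z_L + jZ_0·tanβl)/(Z_0 + jZ_L·tanβl)
     = 277·(408 − j734)/(840 − j1330)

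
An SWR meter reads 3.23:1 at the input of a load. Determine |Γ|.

|Γ| = (S − 1)/(S + 1) = (3.23 − 1)/(3.23 + 1) = 2.23/4.23

|Γ| ≈ 0.527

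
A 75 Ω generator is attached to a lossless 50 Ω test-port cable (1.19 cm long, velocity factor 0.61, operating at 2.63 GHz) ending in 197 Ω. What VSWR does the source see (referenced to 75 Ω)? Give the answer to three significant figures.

VSWR ≈ 5.19

λ = v/f = 0.61·c / 2.63 GHz = 0.0696 m
βl = 2π·l/λ = 2π × 0.171 = 61.6°
tan(βl) = 1.85
Z_in = Z_0·(Z_L + jZ_0·tanβl)/(Z_0 + jZ_L·tanβl) = 16.1 − j24.9 Ω
Γ_s = (Z_in − Z_s)/(Z_in + Z_s) = (-58.9 − j24.9)/(91.1 − j24.9), |Γ_s| = 0.677
VSWR = (1 + |Γ_s|)/(1 − |Γ_s|)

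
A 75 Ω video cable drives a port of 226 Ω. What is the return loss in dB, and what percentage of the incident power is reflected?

Γ = (226 − 75)/(226 + 75) = 0.502
RL = −20·log₁₀(0.502) = 5.99 dB
P_refl/P_inc = |Γ|² = 0.252

RL ≈ 5.99 dB; 25.2% of incident power reflected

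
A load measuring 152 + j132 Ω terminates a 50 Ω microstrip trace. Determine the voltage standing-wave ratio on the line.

VSWR ≈ 5.48

Γ = (Z_L − Z_0)/(Z_L + Z_0) = (102 + j132)/(202 + j132)
|Γ| = 167/241 = 0.691
VSWR = (1 + |Γ|)/(1 − |Γ|) = 1.69/0.309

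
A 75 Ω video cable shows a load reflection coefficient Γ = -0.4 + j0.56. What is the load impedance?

Z_L = Z_0·(1 + Γ)/(1 − Γ) = 75·(0.6 + j0.56)/(1.4 − j0.56)

Z_L ≈ 17.4 + j36.9 Ω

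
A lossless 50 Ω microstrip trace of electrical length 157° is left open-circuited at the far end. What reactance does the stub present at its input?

X_in ≈ 118 Ω (inductive)

tan(βl) = -0.424
For an open-circuited stub, Z_in = −jZ_0·cot(βl) = −jZ_0/tan(βl)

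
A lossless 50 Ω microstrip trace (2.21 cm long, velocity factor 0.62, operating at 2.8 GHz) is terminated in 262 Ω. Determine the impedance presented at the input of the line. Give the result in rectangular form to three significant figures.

Z_in ≈ 12.5 + j27.2 Ω

λ = v/f = 0.62·c / 2.8 GHz = 0.0664 m
βl = 2π·l/λ = 2π × 0.333 = 120°
tan(βl) = tan(120°) = -1.75
Z_in = Z_0·(Z_L + jZ_0·tanβl)/(Z_0 + jZ_L·tanβl)
     = 50·(262 − j87.4)/(50 − j458)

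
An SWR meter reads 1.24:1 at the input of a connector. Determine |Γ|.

|Γ| ≈ 0.107

|Γ| = (S − 1)/(S + 1) = (1.24 − 1)/(1.24 + 1) = 0.24/2.24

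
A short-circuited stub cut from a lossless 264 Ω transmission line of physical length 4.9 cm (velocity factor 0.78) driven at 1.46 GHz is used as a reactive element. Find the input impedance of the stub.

Z_in ≈ −j723 Ω

λ = v/f = 0.78·c / 1.46 GHz = 0.16 m
βl = 2π·l/λ = 2π × 0.306 = 110°
tan(βl) = -2.74
For a short-circuited stub, Z_in = jZ_0·tan(βl)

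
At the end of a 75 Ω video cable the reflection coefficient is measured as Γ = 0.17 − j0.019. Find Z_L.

Z_L ≈ 106 − j4.13 Ω

Z_L = Z_0·(1 + Γ)/(1 − Γ) = 75·(1.17 − j0.019)/(0.83 + j0.019)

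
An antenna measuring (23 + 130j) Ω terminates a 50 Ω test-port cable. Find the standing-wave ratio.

Γ = (Z_L − Z_0)/(Z_L + Z_0) = (-27 + j130)/(73 + j130)
|Γ| = 133/149 = 0.891
VSWR = (1 + |Γ|)/(1 − |Γ|) = 1.89/0.109

VSWR ≈ 17.3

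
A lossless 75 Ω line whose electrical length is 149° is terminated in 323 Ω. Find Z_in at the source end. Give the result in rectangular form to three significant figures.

Z_in ≈ 57.1 + j103 Ω

tan(βl) = tan(149°) = -0.601
Z_in = Z_0·(Z_L + jZ_0·tanβl)/(Z_0 + jZ_L·tanβl)
     = 75·(323 − j45.1)/(75 − j194)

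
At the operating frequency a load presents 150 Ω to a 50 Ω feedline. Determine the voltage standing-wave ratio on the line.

Γ = (150 − 50)/(150 + 50) = 0.5
VSWR = (1 + 0.5)/(1 − 0.5)

VSWR ≈ 3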